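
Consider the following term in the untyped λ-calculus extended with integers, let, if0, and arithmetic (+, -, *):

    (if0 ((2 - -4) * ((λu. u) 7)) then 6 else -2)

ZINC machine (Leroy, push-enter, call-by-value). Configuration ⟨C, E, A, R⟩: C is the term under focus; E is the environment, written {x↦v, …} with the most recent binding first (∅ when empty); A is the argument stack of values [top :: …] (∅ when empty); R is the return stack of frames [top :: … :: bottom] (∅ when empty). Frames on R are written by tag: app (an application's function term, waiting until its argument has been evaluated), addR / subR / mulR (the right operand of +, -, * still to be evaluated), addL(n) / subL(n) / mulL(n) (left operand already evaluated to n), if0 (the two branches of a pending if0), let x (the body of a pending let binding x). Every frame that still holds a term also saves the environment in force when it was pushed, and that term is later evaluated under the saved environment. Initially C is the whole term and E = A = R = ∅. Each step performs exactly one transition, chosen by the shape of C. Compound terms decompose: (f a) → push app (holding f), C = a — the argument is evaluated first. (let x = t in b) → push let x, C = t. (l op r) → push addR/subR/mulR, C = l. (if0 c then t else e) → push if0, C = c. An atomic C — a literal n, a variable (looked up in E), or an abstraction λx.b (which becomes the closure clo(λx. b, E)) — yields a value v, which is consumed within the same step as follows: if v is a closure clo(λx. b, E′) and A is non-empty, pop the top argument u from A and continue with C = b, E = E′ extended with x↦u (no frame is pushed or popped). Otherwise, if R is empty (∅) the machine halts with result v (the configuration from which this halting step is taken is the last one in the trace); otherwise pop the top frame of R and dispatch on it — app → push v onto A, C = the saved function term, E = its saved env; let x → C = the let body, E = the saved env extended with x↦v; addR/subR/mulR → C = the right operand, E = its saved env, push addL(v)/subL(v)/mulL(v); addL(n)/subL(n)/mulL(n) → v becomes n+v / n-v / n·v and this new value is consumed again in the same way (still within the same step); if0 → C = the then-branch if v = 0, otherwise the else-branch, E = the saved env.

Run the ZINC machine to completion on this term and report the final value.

0. ⟨C=(if0 ((2 - -4) * ((λu. u) 7)) then 6 else -2); E=∅; A=∅; R=∅⟩
1. ⟨C=((2 - -4) * ((λu. u) 7)); E=∅; A=∅; R=[if0]⟩
2. ⟨C=(2 - -4); E=∅; A=∅; R=[mulR :: if0]⟩
3. ⟨C=2; E=∅; A=∅; R=[subR :: mulR :: if0]⟩
4. ⟨C=-4; E=∅; A=∅; R=[subL(2) :: mulR :: if0]⟩
5. ⟨C=((λu. u) 7); E=∅; A=∅; R=[mulL(6) :: if0]⟩
6. ⟨C=7; E=∅; A=∅; R=[app :: mulL(6) :: if0]⟩
7. ⟨C=(λu. u); E=∅; A=[7]; R=[mulL(6) :: if0]⟩
8. ⟨C=u; E={u↦7}; A=∅; R=[mulL(6) :: if0]⟩
9. ⟨C=-2; E=∅; A=∅; R=∅⟩
→ final value -2

Answer: -2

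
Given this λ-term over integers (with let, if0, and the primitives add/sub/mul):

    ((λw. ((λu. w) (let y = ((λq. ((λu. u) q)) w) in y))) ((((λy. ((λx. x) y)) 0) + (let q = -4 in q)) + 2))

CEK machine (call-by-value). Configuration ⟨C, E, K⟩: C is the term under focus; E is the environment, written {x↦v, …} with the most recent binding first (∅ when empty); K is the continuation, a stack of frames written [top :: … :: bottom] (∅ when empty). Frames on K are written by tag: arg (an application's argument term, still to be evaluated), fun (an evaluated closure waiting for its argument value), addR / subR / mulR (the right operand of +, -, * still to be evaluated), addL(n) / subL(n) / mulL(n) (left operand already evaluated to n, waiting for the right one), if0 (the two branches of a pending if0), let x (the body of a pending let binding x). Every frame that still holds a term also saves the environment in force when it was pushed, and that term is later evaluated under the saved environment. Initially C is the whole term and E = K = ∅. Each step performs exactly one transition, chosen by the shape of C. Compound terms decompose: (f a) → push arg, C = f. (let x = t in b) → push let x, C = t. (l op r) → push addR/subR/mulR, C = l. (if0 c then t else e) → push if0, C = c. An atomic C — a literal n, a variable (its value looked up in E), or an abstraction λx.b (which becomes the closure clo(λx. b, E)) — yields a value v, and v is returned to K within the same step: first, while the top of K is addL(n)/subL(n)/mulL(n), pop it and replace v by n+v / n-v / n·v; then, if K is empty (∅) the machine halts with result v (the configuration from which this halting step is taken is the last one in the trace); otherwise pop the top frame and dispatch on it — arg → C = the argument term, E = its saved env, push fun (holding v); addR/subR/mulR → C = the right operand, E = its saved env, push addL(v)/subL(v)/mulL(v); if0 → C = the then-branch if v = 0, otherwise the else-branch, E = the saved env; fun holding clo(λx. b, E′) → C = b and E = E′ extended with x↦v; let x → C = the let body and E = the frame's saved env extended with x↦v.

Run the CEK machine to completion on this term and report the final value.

Answer: -2

Derivation:
step 0: [C=((λw. ((λu. w) (let y = ((λq. ((λu. u) q)) w) in y))) ((((λy. ((λx. x) y)) 0) + (let q = -4 in q)) + 2)) | E=∅ | K=∅]
step 1: [C=(λw. ((λu. w) (let y = ((λq. ((λu. u) q)) w) in y))) | E=∅ | K=[arg]]
step 2: [C=((((λy. ((λx. x) y)) 0) + (let q = -4 in q)) + 2) | E=∅ | K=[fun]]
step 3: [C=(((λy. ((λx. x) y)) 0) + (let q = -4 in q)) | E=∅ | K=[addR :: fun]]
step 4: [C=((λy. ((λx. x) y)) 0) | E=∅ | K=[addR :: addR :: fun]]
step 5: [C=(λy. ((λx. x) y)) | E=∅ | K=[arg :: addR :: addR :: fun]]
step 6: [C=0 | E=∅ | K=[fun :: addR :: addR :: fun]]
step 7: [C=((λx. x) y) | E={y↦0} | K=[addR :: addR :: fun]]
step 8: [C=(λx. x) | E={y↦0} | K=[arg :: addR :: addR :: fun]]
step 9: [C=y | E={y↦0} | K=[fun :: addR :: addR :: fun]]
step 10: [C=x | E={x↦0, y↦0} | K=[addR :: addR :: fun]]
step 11: [C=(let q = -4 in q) | E=∅ | K=[addL(0) :: addR :: fun]]
step 12: [C=-4 | E=∅ | K=[let q :: addL(0) :: addR :: fun]]
step 13: [C=q | E={q↦-4} | K=[addL(0) :: addR :: fun]]
step 14: [C=2 | E=∅ | K=[addL(-4) :: fun]]
step 15: [C=((λu. w) (let y = ((λq. ((λu. u) q)) w) in y)) | E={w↦-2} | K=∅]
step 16: [C=(λu. w) | E={w↦-2} | K=[arg]]
step 17: [C=(let y = ((λq. ((λu. u) q)) w) in y) | E={w↦-2} | K=[fun]]
step 18: [C=((λq. ((λu. u) q)) w) | E={w↦-2} | K=[let y :: fun]]
step 19: [C=(λq. ((λu. u) q)) | E={w↦-2} | K=[arg :: let y :: fun]]
step 20: [C=w | E={w↦-2} | K=[fun :: let y :: fun]]
step 21: [C=((λu. u) q) | E={q↦-2, w↦-2} | K=[let y :: fun]]
step 22: [C=(λu. u) | E={q↦-2, w↦-2} | K=[arg :: let y :: fun]]
step 23: [C=q | E={q↦-2, w↦-2} | K=[fun :: let y :: fun]]
step 24: [C=u | E={u↦-2, q↦-2, w↦-2} | K=[let y :: fun]]
step 25: [C=y | E={y↦-2, w↦-2} | K=[fun]]
step 26: [C=w | E={u↦-2, w↦-2} | K=∅]
→ final value -2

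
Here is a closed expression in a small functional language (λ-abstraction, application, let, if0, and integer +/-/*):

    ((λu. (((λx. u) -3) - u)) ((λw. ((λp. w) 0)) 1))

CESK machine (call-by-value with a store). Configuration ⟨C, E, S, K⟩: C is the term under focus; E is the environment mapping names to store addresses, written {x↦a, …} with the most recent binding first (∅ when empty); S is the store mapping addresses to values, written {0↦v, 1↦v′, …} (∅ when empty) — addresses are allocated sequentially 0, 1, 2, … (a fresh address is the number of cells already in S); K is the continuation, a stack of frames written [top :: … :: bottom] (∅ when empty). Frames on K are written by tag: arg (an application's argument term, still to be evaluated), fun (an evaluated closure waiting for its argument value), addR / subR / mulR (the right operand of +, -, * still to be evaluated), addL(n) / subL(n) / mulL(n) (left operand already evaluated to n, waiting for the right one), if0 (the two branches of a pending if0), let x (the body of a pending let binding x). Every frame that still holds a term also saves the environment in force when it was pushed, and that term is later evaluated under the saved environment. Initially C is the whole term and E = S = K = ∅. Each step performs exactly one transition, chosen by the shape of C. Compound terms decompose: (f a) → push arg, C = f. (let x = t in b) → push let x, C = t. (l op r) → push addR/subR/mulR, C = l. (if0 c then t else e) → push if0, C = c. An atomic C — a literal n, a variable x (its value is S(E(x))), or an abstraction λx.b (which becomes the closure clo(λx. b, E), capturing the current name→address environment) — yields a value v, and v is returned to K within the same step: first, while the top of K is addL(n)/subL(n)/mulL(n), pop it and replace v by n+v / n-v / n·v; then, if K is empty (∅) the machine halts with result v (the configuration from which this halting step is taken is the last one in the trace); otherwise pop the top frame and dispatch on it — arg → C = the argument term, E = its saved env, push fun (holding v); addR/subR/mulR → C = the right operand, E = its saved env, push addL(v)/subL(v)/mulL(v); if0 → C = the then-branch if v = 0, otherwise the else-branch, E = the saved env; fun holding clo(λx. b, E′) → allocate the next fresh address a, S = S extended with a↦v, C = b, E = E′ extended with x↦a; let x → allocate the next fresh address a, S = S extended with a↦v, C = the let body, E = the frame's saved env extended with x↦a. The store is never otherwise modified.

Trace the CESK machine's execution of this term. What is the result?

0. ⟨C=((λu. (((λx. u) -3) - u)) ((λw. ((λp. w) 0)) 1)); E=∅; S=∅; K=∅⟩
1. ⟨C=(λu. (((λx. u) -3) - u)); E=∅; S=∅; K=[arg]⟩
2. ⟨C=((λw. ((λp. w) 0)) 1); E=∅; S=∅; K=[fun]⟩
3. ⟨C=(λw. ((λp. w) 0)); E=∅; S=∅; K=[arg :: fun]⟩
4. ⟨C=1; E=∅; S=∅; K=[fun :: fun]⟩
5. ⟨C=((λp. w) 0); E={w↦0}; S={0↦1}; K=[fun]⟩
6. ⟨C=(λp. w); E={w↦0}; S={0↦1}; K=[arg :: fun]⟩
7. ⟨C=0; E={w↦0}; S={0↦1}; K=[fun :: fun]⟩
8. ⟨C=w; E={p↦1, w↦0}; S={0↦1, 1↦0}; K=[fun]⟩
9. ⟨C=(((λx. u) -3) - u); E={u↦2}; S={0↦1, 1↦0, 2↦1}; K=∅⟩
10. ⟨C=((λx. u) -3); E={u↦2}; S={0↦1, 1↦0, 2↦1}; K=[subR]⟩
11. ⟨C=(λx. u); E={u↦2}; S={0↦1, 1↦0, 2↦1}; K=[arg :: subR]⟩
12. ⟨C=-3; E={u↦2}; S={0↦1, 1↦0, 2↦1}; K=[fun :: subR]⟩
13. ⟨C=u; E={x↦3, u↦2}; S={0↦1, 1↦0, 2↦1, 3↦-3}; K=[subR]⟩
14. ⟨C=u; E={u↦2}; S={0↦1, 1↦0, 2↦1, 3↦-3}; K=[subL(1)]⟩
→ final value 0

Answer: 0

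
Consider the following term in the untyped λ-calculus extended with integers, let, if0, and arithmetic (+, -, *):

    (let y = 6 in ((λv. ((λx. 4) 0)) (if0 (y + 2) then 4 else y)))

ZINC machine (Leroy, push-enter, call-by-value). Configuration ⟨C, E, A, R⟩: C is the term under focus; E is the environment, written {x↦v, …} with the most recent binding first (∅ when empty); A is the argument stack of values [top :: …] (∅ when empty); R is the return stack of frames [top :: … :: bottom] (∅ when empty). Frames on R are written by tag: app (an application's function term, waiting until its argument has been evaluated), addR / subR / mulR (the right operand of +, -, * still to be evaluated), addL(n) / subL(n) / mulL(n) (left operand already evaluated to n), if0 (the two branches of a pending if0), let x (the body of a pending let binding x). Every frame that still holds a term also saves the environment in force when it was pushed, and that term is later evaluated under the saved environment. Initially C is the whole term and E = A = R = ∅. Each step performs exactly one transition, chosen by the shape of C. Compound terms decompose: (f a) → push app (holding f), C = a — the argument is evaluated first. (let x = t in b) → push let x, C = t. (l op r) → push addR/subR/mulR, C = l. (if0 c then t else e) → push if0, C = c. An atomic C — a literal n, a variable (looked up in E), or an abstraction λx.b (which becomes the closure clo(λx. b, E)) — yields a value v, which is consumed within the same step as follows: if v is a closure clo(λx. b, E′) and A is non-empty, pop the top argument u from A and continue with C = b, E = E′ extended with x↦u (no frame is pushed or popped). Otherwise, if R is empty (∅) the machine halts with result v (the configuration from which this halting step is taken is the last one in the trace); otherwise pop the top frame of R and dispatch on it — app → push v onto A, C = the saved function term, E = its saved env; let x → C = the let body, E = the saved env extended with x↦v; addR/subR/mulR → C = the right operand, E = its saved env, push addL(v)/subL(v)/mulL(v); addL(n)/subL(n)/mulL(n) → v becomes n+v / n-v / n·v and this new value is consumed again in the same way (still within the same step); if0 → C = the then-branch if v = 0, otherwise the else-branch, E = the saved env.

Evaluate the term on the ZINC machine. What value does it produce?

Answer: 4

Execution trace:
t=0: <C=(let y = 6 in ((λv. ((λx. 4) 0)) (if0 (y + 2) then 4 else y))), E=∅, A=∅, R=∅>
t=1: <C=6, E=∅, A=∅, R=[let y]>
t=2: <C=((λv. ((λx. 4) 0)) (if0 (y + 2) then 4 else y)), E={y↦6}, A=∅, R=∅>
t=3: <C=(if0 (y + 2) then 4 else y), E={y↦6}, A=∅, R=[app]>
t=4: <C=(y + 2), E={y↦6}, A=∅, R=[if0 :: app]>
t=5: <C=y, E={y↦6}, A=∅, R=[addR :: if0 :: app]>
t=6: <C=2, E={y↦6}, A=∅, R=[addL(6) :: if0 :: app]>
t=7: <C=y, E={y↦6}, A=∅, R=[app]>
t=8: <C=(λv. ((λx. 4) 0)), E={y↦6}, A=[6], R=∅>
t=9: <C=((λx. 4) 0), E={v↦6, y↦6}, A=∅, R=∅>
t=10: <C=0, E={v↦6, y↦6}, A=∅, R=[app]>
t=11: <C=(λx. 4), E={v↦6, y↦6}, A=[0], R=∅>
t=12: <C=4, E={x↦0, v↦6, y↦6}, A=∅, R=∅>
→ final value 4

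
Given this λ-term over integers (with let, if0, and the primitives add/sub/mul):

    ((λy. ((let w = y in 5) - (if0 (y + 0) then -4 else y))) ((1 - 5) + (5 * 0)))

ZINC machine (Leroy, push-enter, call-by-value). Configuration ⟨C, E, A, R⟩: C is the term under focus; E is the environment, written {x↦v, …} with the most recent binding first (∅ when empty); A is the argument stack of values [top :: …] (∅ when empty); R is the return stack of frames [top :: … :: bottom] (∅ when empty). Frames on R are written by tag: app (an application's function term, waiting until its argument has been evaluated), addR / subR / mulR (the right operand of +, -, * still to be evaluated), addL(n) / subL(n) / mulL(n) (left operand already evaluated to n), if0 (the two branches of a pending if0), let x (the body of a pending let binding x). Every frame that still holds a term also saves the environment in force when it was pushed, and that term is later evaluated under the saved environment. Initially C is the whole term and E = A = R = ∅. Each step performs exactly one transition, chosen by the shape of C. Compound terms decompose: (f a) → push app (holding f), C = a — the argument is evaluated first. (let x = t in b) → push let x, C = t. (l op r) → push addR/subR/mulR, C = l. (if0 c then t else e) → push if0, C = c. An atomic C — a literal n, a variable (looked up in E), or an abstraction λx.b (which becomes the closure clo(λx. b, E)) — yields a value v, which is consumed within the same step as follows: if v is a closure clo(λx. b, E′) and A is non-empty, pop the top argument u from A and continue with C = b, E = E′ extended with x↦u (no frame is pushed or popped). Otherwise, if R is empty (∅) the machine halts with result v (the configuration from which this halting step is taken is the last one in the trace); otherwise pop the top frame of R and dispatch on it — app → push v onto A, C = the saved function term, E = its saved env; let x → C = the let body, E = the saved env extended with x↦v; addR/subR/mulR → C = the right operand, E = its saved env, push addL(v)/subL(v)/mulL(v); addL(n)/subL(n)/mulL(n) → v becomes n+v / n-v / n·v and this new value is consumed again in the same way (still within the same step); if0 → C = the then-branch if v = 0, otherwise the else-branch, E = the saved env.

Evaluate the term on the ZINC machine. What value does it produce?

Answer: 9

Machine steps:
[0] <C=((λy. ((let w = y in 5) - (if0 (y + 0) then -4 else y))) ((1 - 5) + (5 * 0))), E=∅, A=∅, R=∅>
[1] <C=((1 - 5) + (5 * 0)), E=∅, A=∅, R=[app]>
[2] <C=(1 - 5), E=∅, A=∅, R=[addR :: app]>
[3] <C=1, E=∅, A=∅, R=[subR :: addR :: app]>
[4] <C=5, E=∅, A=∅, R=[subL(1) :: addR :: app]>
[5] <C=(5 * 0), E=∅, A=∅, R=[addL(-4) :: app]>
[6] <C=5, E=∅, A=∅, R=[mulR :: addL(-4) :: app]>
[7] <C=0, E=∅, A=∅, R=[mulL(5) :: addL(-4) :: app]>
[8] <C=(λy. ((let w = y in 5) - (if0 (y + 0) then -4 else y))), E=∅, A=[-4], R=∅>
[9] <C=((let w = y in 5) - (if0 (y + 0) then -4 else y)), E={y↦-4}, A=∅, R=∅>
[10] <C=(let w = y in 5), E={y↦-4}, A=∅, R=[subR]>
[11] <C=y, E={y↦-4}, A=∅, R=[let w :: subR]>
[12] <C=5, E={w↦-4, y↦-4}, A=∅, R=[subR]>
[13] <C=(if0 (y + 0) then -4 else y), E={y↦-4}, A=∅, R=[subL(5)]>
[14] <C=(y + 0), E={y↦-4}, A=∅, R=[if0 :: subL(5)]>
[15] <C=y, E={y↦-4}, A=∅, R=[addR :: if0 :: subL(5)]>
[16] <C=0, E={y↦-4}, A=∅, R=[addL(-4) :: if0 :: subL(5)]>
[17] <C=y, E={y↦-4}, A=∅, R=[subL(5)]>
→ final value 9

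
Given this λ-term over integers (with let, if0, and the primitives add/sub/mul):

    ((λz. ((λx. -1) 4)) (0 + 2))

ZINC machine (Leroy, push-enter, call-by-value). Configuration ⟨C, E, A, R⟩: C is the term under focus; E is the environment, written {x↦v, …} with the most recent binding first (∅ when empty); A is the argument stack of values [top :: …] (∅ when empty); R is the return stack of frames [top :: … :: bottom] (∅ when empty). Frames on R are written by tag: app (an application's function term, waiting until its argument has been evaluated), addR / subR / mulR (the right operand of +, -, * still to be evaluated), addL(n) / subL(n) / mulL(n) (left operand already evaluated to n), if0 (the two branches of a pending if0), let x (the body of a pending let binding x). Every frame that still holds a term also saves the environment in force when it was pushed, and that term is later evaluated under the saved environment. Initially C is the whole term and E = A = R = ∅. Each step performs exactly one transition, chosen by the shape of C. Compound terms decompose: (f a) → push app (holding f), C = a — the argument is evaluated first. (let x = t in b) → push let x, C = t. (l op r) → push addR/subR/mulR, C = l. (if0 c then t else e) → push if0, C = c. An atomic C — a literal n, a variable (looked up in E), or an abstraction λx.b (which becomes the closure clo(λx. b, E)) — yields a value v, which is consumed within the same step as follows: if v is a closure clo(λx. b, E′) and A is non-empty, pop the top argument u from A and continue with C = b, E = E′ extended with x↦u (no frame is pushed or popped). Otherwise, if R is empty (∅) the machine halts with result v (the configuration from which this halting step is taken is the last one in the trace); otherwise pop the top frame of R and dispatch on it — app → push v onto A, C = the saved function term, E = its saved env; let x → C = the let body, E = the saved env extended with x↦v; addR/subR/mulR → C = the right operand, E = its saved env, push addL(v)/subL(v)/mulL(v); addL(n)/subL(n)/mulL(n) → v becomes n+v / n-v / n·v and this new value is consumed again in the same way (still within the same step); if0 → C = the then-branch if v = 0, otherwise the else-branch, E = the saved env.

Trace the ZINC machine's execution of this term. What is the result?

[0] ⟨C=((λz. ((λx. -1) 4)) (0 + 2)); E=∅; A=∅; R=∅⟩
[1] ⟨C=(0 + 2); E=∅; A=∅; R=[app]⟩
[2] ⟨C=0; E=∅; A=∅; R=[addR :: app]⟩
[3] ⟨C=2; E=∅; A=∅; R=[addL(0) :: app]⟩
[4] ⟨C=(λz. ((λx. -1) 4)); E=∅; A=[2]; R=∅⟩
[5] ⟨C=((λx. -1) 4); E={z↦2}; A=∅; R=∅⟩
[6] ⟨C=4; E={z↦2}; A=∅; R=[app]⟩
[7] ⟨C=(λx. -1); E={z↦2}; A=[4]; R=∅⟩
[8] ⟨C=-1; E={x↦4, z↦2}; A=∅; R=∅⟩
→ final value -1

Answer: -1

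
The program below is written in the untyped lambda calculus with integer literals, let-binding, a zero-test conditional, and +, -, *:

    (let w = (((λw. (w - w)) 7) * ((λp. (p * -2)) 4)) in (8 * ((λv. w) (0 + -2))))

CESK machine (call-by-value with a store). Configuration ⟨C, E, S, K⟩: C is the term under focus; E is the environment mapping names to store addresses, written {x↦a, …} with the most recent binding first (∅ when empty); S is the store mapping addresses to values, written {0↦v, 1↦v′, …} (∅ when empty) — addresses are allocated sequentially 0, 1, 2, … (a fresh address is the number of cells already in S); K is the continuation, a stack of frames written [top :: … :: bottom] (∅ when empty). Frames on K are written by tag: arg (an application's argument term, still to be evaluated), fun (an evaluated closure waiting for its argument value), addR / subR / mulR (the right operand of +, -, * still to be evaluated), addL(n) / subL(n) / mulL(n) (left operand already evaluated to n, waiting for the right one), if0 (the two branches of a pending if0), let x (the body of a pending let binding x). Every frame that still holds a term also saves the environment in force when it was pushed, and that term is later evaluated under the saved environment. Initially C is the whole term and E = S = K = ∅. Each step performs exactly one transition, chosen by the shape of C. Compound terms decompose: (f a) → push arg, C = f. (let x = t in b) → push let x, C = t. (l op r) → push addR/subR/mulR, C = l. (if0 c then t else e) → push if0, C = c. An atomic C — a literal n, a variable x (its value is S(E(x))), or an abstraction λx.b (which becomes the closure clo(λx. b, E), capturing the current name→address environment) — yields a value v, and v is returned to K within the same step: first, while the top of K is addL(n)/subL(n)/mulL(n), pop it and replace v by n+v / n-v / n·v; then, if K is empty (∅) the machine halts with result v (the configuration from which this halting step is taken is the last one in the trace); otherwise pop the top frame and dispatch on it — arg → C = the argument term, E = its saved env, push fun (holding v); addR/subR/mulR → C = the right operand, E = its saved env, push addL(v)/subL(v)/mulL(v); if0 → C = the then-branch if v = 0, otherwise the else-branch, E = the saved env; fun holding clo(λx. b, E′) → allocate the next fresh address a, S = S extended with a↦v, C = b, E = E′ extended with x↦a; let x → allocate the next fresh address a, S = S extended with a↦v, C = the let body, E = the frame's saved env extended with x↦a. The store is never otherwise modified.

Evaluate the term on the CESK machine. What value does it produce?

Answer: 0

Execution trace:
step 0: <C=(let w = (((λw. (w - w)) 7) * ((λp. (p * -2)) 4)) in (8 * ((λv. w) (0 + -2)))), E=∅, S=∅, K=∅>
step 1: <C=(((λw. (w - w)) 7) * ((λp. (p * -2)) 4)), E=∅, S=∅, K=[let w]>
step 2: <C=((λw. (w - w)) 7), E=∅, S=∅, K=[mulR :: let w]>
step 3: <C=(λw. (w - w)), E=∅, S=∅, K=[arg :: mulR :: let w]>
step 4: <C=7, E=∅, S=∅, K=[fun :: mulR :: let w]>
step 5: <C=(w - w), E={w↦0}, S={0↦7}, K=[mulR :: let w]>
step 6: <C=w, E={w↦0}, S={0↦7}, K=[subR :: mulR :: let w]>
step 7: <C=w, E={w↦0}, S={0↦7}, K=[subL(7) :: mulR :: let w]>
step 8: <C=((λp. (p * -2)) 4), E=∅, S={0↦7}, K=[mulL(0) :: let w]>
step 9: <C=(λp. (p * -2)), E=∅, S={0↦7}, K=[arg :: mulL(0) :: let w]>
step 10: <C=4, E=∅, S={0↦7}, K=[fun :: mulL(0) :: let w]>
step 11: <C=(p * -2), E={p↦1}, S={0↦7, 1↦4}, K=[mulL(0) :: let w]>
step 12: <C=p, E={p↦1}, S={0↦7, 1↦4}, K=[mulR :: mulL(0) :: let w]>
step 13: <C=-2, E={p↦1}, S={0↦7, 1↦4}, K=[mulL(4) :: mulL(0) :: let w]>
step 14: <C=(8 * ((λv. w) (0 + -2))), E={w↦2}, S={0↦7, 1↦4, 2↦0}, K=∅>
step 15: <C=8, E={w↦2}, S={0↦7, 1↦4, 2↦0}, K=[mulR]>
step 16: <C=((λv. w) (0 + -2)), E={w↦2}, S={0↦7, 1↦4, 2↦0}, K=[mulL(8)]>
step 17: <C=(λv. w), E={w↦2}, S={0↦7, 1↦4, 2↦0}, K=[arg :: mulL(8)]>
step 18: <C=(0 + -2), E={w↦2}, S={0↦7, 1↦4, 2↦0}, K=[fun :: mulL(8)]>
step 19: <C=0, E={w↦2}, S={0↦7, 1↦4, 2↦0}, K=[addR :: fun :: mulL(8)]>
step 20: <C=-2, E={w↦2}, S={0↦7, 1↦4, 2↦0}, K=[addL(0) :: fun :: mulL(8)]>
step 21: <C=w, E={v↦3, w↦2}, S={0↦7, 1↦4, 2↦0, 3↦-2}, K=[mulL(8)]>
→ final value 0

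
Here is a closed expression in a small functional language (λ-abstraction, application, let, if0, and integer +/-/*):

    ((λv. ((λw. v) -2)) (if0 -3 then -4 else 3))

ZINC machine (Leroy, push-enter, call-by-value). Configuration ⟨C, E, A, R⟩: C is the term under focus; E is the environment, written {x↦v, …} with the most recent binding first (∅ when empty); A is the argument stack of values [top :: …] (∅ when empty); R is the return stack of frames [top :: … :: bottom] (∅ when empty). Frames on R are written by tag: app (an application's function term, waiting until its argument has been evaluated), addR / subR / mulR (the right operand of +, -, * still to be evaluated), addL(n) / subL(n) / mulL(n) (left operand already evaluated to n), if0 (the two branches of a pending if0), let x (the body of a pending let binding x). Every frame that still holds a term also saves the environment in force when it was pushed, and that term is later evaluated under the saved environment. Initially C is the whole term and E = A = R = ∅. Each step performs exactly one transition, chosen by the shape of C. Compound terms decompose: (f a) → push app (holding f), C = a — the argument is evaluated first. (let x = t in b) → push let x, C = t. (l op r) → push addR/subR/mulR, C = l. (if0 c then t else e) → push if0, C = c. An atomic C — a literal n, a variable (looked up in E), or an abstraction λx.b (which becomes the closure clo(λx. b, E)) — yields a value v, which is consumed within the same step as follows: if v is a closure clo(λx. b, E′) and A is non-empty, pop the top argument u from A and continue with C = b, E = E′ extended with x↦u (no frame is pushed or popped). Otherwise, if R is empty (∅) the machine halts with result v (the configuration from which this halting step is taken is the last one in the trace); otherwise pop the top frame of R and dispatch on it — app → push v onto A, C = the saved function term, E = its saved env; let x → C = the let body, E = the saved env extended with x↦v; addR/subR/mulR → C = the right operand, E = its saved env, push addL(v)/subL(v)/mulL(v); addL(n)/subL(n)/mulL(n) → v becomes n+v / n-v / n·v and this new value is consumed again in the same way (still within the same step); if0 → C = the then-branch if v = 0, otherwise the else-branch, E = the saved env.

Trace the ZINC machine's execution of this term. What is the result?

Answer: 3

Derivation:
0. ⟨C=((λv. ((λw. v) -2)) (if0 -3 then -4 else 3)); E=∅; A=∅; R=∅⟩
1. ⟨C=(if0 -3 then -4 else 3); E=∅; A=∅; R=[app]⟩
2. ⟨C=-3; E=∅; A=∅; R=[if0 :: app]⟩
3. ⟨C=3; E=∅; A=∅; R=[app]⟩
4. ⟨C=(λv. ((λw. v) -2)); E=∅; A=[3]; R=∅⟩
5. ⟨C=((λw. v) -2); E={v↦3}; A=∅; R=∅⟩
6. ⟨C=-2; E={v↦3}; A=∅; R=[app]⟩
7. ⟨C=(λw. v); E={v↦3}; A=[-2]; R=∅⟩
8. ⟨C=v; E={w↦-2, v↦3}; A=∅; R=∅⟩
→ final value 3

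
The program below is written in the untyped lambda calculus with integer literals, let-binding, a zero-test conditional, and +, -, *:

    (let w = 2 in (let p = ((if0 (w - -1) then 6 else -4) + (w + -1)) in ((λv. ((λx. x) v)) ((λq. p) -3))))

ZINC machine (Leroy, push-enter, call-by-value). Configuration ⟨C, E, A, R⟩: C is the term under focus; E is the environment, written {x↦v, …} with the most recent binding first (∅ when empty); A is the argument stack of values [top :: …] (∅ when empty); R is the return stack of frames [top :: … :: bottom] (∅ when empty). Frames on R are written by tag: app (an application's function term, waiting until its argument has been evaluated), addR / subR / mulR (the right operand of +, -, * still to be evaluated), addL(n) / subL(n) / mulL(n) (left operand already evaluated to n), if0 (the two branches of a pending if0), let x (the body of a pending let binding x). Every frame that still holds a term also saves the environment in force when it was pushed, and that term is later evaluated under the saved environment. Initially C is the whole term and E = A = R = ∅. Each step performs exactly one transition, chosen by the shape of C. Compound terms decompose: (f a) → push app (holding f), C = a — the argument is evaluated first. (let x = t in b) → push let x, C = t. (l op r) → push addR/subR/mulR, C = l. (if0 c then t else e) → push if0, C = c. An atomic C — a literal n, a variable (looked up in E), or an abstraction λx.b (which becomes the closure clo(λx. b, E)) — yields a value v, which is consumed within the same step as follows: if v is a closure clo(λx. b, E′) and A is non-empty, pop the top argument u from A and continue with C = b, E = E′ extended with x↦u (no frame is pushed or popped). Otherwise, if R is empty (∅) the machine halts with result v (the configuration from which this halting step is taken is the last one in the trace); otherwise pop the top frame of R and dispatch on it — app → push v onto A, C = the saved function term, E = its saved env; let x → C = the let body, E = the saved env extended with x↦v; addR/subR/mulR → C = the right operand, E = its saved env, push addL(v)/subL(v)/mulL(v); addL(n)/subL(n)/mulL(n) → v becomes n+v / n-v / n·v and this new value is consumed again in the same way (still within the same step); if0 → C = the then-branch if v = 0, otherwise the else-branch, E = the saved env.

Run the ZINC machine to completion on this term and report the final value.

step 0: <C=(let w = 2 in (let p = ((if0 (w - -1) then 6 else -4) + (w + -1)) in ((λv. ((λx. x) v)) ((λq. p) -3)))), E=∅, A=∅, R=∅>
step 1: <C=2, E=∅, A=∅, R=[let w]>
step 2: <C=(let p = ((if0 (w - -1) then 6 else -4) + (w + -1)) in ((λv. ((λx. x) v)) ((λq. p) -3))), E={w↦2}, A=∅, R=∅>
step 3: <C=((if0 (w - -1) then 6 else -4) + (w + -1)), E={w↦2}, A=∅, R=[let p]>
step 4: <C=(if0 (w - -1) then 6 else -4), E={w↦2}, A=∅, R=[addR :: let p]>
step 5: <C=(w - -1), E={w↦2}, A=∅, R=[if0 :: addR :: let p]>
step 6: <C=w, E={w↦2}, A=∅, R=[subR :: if0 :: addR :: let p]>
step 7: <C=-1, E={w↦2}, A=∅, R=[subL(2) :: if0 :: addR :: let p]>
step 8: <C=-4, E={w↦2}, A=∅, R=[addR :: let p]>
step 9: <C=(w + -1), E={w↦2}, A=∅, R=[addL(-4) :: let p]>
step 10: <C=w, E={w↦2}, A=∅, R=[addR :: addL(-4) :: let p]>
step 11: <C=-1, E={w↦2}, A=∅, R=[addL(2) :: addL(-4) :: let p]>
step 12: <C=((λv. ((λx. x) v)) ((λq. p) -3)), E={p↦-3, w↦2}, A=∅, R=∅>
step 13: <C=((λq. p) -3), E={p↦-3, w↦2}, A=∅, R=[app]>
step 14: <C=-3, E={p↦-3, w↦2}, A=∅, R=[app :: app]>
step 15: <C=(λq. p), E={p↦-3, w↦2}, A=[-3], R=[app]>
step 16: <C=p, E={q↦-3, p↦-3, w↦2}, A=∅, R=[app]>
step 17: <C=(λv. ((λx. x) v)), E={p↦-3, w↦2}, A=[-3], R=∅>
step 18: <C=((λx. x) v), E={v↦-3, p↦-3, w↦2}, A=∅, R=∅>
step 19: <C=v, E={v↦-3, p↦-3, w↦2}, A=∅, R=[app]>
step 20: <C=(λx. x), E={v↦-3, p↦-3, w↦2}, A=[-3], R=∅>
step 21: <C=x, E={x↦-3, v↦-3, p↦-3, w↦2}, A=∅, R=∅>
→ final value -3

Answer: -3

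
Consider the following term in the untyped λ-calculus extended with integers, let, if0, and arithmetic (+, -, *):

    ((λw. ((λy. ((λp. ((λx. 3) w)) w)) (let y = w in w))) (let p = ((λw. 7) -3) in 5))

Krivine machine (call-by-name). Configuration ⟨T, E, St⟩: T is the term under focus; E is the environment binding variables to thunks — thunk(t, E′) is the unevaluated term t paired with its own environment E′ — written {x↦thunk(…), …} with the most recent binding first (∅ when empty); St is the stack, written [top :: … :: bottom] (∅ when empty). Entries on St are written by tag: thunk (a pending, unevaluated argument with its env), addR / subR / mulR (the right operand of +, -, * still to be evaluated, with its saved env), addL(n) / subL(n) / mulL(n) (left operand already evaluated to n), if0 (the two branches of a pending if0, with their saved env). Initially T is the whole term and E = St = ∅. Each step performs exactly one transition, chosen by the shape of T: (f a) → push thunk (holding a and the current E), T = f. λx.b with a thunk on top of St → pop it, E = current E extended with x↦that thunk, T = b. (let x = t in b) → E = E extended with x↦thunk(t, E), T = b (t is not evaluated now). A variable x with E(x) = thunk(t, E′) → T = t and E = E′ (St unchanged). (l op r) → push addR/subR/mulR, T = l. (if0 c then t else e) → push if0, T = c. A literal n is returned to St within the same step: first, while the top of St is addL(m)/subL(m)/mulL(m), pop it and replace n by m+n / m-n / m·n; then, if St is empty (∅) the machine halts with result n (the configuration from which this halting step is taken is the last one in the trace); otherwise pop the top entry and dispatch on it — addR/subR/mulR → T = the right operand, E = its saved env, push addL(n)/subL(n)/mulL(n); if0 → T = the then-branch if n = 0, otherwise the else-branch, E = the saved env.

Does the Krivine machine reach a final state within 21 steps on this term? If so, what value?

step 0: [T=((λw. ((λy. ((λp. ((λx. 3) w)) w)) (let y = w in w))) (let p = ((λw. 7) -3) in 5)) | E=∅ | St=∅]
step 1: [T=(λw. ((λy. ((λp. ((λx. 3) w)) w)) (let y = w in w))) | E=∅ | St=[thunk]]
step 2: [T=((λy. ((λp. ((λx. 3) w)) w)) (let y = w in w)) | E={w↦thunk((let p = ((λw. 7) -3) in 5), ∅)} | St=∅]
step 3: [T=(λy. ((λp. ((λx. 3) w)) w)) | E={w↦thunk((let p = ((λw. 7) -3) in 5), ∅)} | St=[thunk]]
step 4: [T=((λp. ((λx. 3) w)) w) | E={y↦thunk((let y = w in w), {w↦thunk((let p = ((λw. 7) -3) in 5), ∅)}), w↦thunk((let p = ((λw. 7) -3) in 5), ∅)} | St=∅]
step 5: [T=(λp. ((λx. 3) w)) | E={y↦thunk((let y = w in w), {w↦thunk((let p = ((λw. 7) -3) in 5), ∅)}), w↦thunk((let p = ((λw. 7) -3) in 5), ∅)} | St=[thunk]]
step 6: [T=((λx. 3) w) | E={p↦thunk(w, {y↦thunk((let y = w in w), {w↦thunk((let p = ((λw. 7) -3) in 5), ∅)}), w↦thunk((let p = ((λw. 7) -3) in 5), ∅)}), y↦thunk((let y = w in w), {w↦thunk((let p = ((λw. 7) -3) in 5), ∅)}), w↦thunk((let p = ((λw. 7) -3) in 5), ∅)} | St=∅]
step 7: [T=(λx. 3) | E={p↦thunk(w, {y↦thunk((let y = w in w), {w↦thunk((let p = ((λw. 7) -3) in 5), ∅)}), w↦thunk((let p = ((λw. 7) -3) in 5), ∅)}), y↦thunk((let y = w in w), {w↦thunk((let p = ((λw. 7) -3) in 5), ∅)}), w↦thunk((let p = ((λw. 7) -3) in 5), ∅)} | St=[thunk]]
step 8: [T=3 | E={x↦thunk(w, {p↦thunk(w, {y↦thunk((let y = w in w), {w↦thunk((let p = ((λw. 7) -3) in 5), ∅)}), w↦thunk((let p = ((λw. 7) -3) in 5), ∅)}), y↦thunk((let y = w in w), {w↦thunk((let p = ((λw. 7) -3) in 5), ∅)}), w↦thunk((let p = ((λw. 7) -3) in 5), ∅)}), p↦thunk(w, {y↦thunk((let y = w in w), {w↦thunk((let p = ((λw. 7) -3) in 5), ∅)}), w↦thunk((let p = ((λw. 7) -3) in 5), ∅)}), y↦thunk((let y = w in w), {w↦thunk((let p = ((λw. 7) -3) in 5), ∅)}), w↦thunk((let p = ((λw. 7) -3) in 5), ∅)} | St=∅]
→ final value 3

Answer: 3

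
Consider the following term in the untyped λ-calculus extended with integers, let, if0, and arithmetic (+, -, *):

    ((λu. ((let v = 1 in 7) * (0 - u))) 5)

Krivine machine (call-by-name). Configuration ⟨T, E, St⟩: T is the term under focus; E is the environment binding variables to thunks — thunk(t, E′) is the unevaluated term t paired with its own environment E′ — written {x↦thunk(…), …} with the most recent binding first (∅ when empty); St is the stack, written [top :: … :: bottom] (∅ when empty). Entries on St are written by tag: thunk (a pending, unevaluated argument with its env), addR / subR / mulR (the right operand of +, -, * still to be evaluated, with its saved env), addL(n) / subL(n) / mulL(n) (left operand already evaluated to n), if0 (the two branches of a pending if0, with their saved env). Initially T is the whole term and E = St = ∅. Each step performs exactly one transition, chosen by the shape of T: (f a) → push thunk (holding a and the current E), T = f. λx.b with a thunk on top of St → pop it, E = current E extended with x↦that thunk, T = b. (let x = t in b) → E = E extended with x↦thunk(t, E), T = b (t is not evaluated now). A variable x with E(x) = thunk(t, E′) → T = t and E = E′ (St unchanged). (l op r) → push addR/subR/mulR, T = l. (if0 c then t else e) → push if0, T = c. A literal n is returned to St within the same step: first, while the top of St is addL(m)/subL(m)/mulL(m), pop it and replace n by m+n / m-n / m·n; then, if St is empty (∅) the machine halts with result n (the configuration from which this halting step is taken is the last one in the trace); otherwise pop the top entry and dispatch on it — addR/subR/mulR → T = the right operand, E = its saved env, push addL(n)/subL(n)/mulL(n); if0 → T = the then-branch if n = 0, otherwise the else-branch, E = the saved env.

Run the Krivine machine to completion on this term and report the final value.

Answer: -35

Execution trace:
step 0: ⟨T=((λu. ((let v = 1 in 7) * (0 - u))) 5); E=∅; St=∅⟩
step 1: ⟨T=(λu. ((let v = 1 in 7) * (0 - u))); E=∅; St=[thunk]⟩
step 2: ⟨T=((let v = 1 in 7) * (0 - u)); E={u↦thunk(5, ∅)}; St=∅⟩
step 3: ⟨T=(let v = 1 in 7); E={u↦thunk(5, ∅)}; St=[mulR]⟩
step 4: ⟨T=7; E={v↦thunk(1, {u↦thunk(5, ∅)}), u↦thunk(5, ∅)}; St=[mulR]⟩
step 5: ⟨T=(0 - u); E={u↦thunk(5, ∅)}; St=[mulL(7)]⟩
step 6: ⟨T=0; E={u↦thunk(5, ∅)}; St=[subR :: mulL(7)]⟩
step 7: ⟨T=u; E={u↦thunk(5, ∅)}; St=[subL(0) :: mulL(7)]⟩
step 8: ⟨T=5; E=∅; St=[subL(0) :: mulL(7)]⟩
→ final value -35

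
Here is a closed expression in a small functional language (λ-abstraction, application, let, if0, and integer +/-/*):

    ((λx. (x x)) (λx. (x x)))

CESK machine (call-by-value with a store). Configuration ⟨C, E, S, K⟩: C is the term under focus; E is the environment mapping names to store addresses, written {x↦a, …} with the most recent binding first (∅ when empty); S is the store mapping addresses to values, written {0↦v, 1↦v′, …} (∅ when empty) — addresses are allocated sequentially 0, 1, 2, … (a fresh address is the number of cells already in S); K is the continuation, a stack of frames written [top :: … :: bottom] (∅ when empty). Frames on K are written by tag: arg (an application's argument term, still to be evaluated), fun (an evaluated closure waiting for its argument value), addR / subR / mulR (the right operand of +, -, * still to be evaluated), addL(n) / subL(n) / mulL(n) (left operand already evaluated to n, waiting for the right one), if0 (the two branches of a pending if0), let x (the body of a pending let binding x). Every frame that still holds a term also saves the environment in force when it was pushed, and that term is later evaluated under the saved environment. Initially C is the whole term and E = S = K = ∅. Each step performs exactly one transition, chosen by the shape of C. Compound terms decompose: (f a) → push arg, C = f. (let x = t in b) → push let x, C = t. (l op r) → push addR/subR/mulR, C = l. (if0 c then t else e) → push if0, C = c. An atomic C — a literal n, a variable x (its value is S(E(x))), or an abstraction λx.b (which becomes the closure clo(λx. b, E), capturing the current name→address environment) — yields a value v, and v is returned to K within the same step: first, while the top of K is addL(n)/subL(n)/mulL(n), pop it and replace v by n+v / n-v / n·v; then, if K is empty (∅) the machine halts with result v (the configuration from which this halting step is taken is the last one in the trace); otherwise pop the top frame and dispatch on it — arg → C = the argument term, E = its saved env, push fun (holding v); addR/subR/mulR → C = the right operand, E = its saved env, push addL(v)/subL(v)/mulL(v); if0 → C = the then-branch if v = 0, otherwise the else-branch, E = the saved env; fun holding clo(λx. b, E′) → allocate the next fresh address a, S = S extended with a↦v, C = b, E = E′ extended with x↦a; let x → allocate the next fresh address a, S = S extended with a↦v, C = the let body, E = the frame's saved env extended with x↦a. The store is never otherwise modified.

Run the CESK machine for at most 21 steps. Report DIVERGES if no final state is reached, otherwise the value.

Answer: DIVERGES (no final state within 21 steps)

Execution trace:
t=0: ⟨C=((λx. (x x)) (λx. (x x))); E=∅; S=∅; K=∅⟩
t=1: ⟨C=(λx. (x x)); E=∅; S=∅; K=[arg]⟩
t=2: ⟨C=(λx. (x x)); E=∅; S=∅; K=[fun]⟩
t=3: ⟨C=(x x); E={x↦0}; S={0↦clo(λx. (x x), ∅)}; K=∅⟩
t=4: ⟨C=x; E={x↦0}; S={0↦clo(λx. (x x), ∅)}; K=[arg]⟩
t=5: ⟨C=x; E={x↦0}; S={0↦clo(λx. (x x), ∅)}; K=[fun]⟩
t=6: ⟨C=(x x); E={x↦1}; S={0↦clo(λx. (x x), ∅), 1↦clo(λx. (x x), ∅)}; K=∅⟩
t=7: ⟨C=x; E={x↦1}; S={0↦clo(λx. (x x), ∅), 1↦clo(λx. (x x), ∅)}; K=[arg]⟩
t=8: ⟨C=x; E={x↦1}; S={0↦clo(λx. (x x), ∅), 1↦clo(λx. (x x), ∅)}; K=[fun]⟩
t=9: ⟨C=(x x); E={x↦2}; S={0↦clo(λx. (x x), ∅), 1↦clo(λx. (x x), ∅), 2↦clo(λx. (x x), ∅)}; K=∅⟩
t=10: ⟨C=x; E={x↦2}; S={0↦clo(λx. (x x), ∅), 1↦clo(λx. (x x), ∅), 2↦clo(λx. (x x), ∅)}; K=[arg]⟩
t=11: ⟨C=x; E={x↦2}; S={0↦clo(λx. (x x), ∅), 1↦clo(λx. (x x), ∅), 2↦clo(λx. (x x), ∅)}; K=[fun]⟩
t=12: ⟨C=(x x); E={x↦3}; S={0↦clo(λx. (x x), ∅), 1↦clo(λx. (x x), ∅), 2↦clo(λx. (x x), ∅), 3↦clo(λx. (x x), ∅)}; K=∅⟩
t=13: ⟨C=x; E={x↦3}; S={0↦clo(λx. (x x), ∅), 1↦clo(λx. (x x), ∅), 2↦clo(λx. (x x), ∅), 3↦clo(λx. (x x), ∅)}; K=[arg]⟩
t=14: ⟨C=x; E={x↦3}; S={0↦clo(λx. (x x), ∅), 1↦clo(λx. (x x), ∅), 2↦clo(λx. (x x), ∅), 3↦clo(λx. (x x), ∅)}; K=[fun]⟩
t=15: ⟨C=(x x); E={x↦4}; S={0↦clo(λx. (x x), ∅), 1↦clo(λx. (x x), ∅), 2↦clo(λx. (x x), ∅), 3↦clo(λx. (x x), ∅), 4↦clo(λx. (x x), ∅)}; K=∅⟩
t=16: ⟨C=x; E={x↦4}; S={0↦clo(λx. (x x), ∅), 1↦clo(λx. (x x), ∅), 2↦clo(λx. (x x), ∅), 3↦clo(λx. (x x), ∅), 4↦clo(λx. (x x), ∅)}; K=[arg]⟩
t=17: ⟨C=x; E={x↦4}; S={0↦clo(λx. (x x), ∅), 1↦clo(λx. (x x), ∅), 2↦clo(λx. (x x), ∅), 3↦clo(λx. (x x), ∅), 4↦clo(λx. (x x), ∅)}; K=[fun]⟩
t=18: ⟨C=(x x); E={x↦5}; S={0↦clo(λx. (x x), ∅), 1↦clo(λx. (x x), ∅), 2↦clo(λx. (x x), ∅), 3↦clo(λx. (x x), ∅), 4↦clo(λx. (x x), ∅), 5↦clo(λx. (x x), ∅)}; K=∅⟩
t=19: ⟨C=x; E={x↦5}; S={0↦clo(λx. (x x), ∅), 1↦clo(λx. (x x), ∅), 2↦clo(λx. (x x), ∅), 3↦clo(λx. (x x), ∅), 4↦clo(λx. (x x), ∅), 5↦clo(λx. (x x), ∅)}; K=[arg]⟩
t=20: ⟨C=x; E={x↦5}; S={0↦clo(λx. (x x), ∅), 1↦clo(λx. (x x), ∅), 2↦clo(λx. (x x), ∅), 3↦clo(λx. (x x), ∅), 4↦clo(λx. (x x), ∅), 5↦clo(λx. (x x), ∅)}; K=[fun]⟩
t=21: ⟨C=(x x); E={x↦6}; S={0↦clo(λx. (x x), ∅), 1↦clo(λx. (x x), ∅), 2↦clo(λx. (x x), ∅), 3↦clo(λx. (x x), ∅), 4↦clo(λx. (x x), ∅), 5↦clo(λx. (x x), ∅), 6↦clo(λx. (x x), ∅)}; K=∅⟩
→ 21 transitions taken and the configuration is still not final: no result within 21 steps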